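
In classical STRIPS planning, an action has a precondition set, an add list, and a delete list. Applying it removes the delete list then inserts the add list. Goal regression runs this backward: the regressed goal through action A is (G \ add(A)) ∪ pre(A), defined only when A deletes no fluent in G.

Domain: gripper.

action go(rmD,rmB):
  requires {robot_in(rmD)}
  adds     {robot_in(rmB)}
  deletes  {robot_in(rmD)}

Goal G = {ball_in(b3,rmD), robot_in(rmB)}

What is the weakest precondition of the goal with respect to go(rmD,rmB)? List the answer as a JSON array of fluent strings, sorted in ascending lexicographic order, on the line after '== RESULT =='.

Compute (G \ add) ∪ pre:
  G ∩ del = {}  (empty — regression defined)
  G \ add = {ball_in(b3,rmD), robot_in(rmB)} \ {robot_in(rmB)} = {ball_in(b3,rmD)}
  ∪ pre   = {ball_in(b3,rmD)} ∪ {robot_in(rmD)}
          = {ball_in(b3,rmD), robot_in(rmD)}

== RESULT ==
["ball_in(b3,rmD)", "robot_in(rmD)"]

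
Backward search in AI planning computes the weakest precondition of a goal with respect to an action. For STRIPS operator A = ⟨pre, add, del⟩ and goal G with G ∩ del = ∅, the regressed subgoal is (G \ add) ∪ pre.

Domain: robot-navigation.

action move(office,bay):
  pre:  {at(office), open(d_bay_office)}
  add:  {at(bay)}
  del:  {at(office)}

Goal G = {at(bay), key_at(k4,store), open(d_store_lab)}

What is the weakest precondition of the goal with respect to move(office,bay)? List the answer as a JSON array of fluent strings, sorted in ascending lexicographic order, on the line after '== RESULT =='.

Regress:
  G ∩ del = {}  (empty — regression defined)
  G \ add = {at(bay), key_at(k4,store), open(d_store_lab)} \ {at(bay)} = {key_at(k4,store), open(d_store_lab)}
  ∪ pre   = {key_at(k4,store), open(d_store_lab)} ∪ {at(office), open(d_bay_office)}
          = {at(office), key_at(k4,store), open(d_bay_office), open(d_store_lab)}

== RESULT ==
["at(office)", "key_at(k4,store)", "open(d_bay_office)", "open(d_store_lab)"]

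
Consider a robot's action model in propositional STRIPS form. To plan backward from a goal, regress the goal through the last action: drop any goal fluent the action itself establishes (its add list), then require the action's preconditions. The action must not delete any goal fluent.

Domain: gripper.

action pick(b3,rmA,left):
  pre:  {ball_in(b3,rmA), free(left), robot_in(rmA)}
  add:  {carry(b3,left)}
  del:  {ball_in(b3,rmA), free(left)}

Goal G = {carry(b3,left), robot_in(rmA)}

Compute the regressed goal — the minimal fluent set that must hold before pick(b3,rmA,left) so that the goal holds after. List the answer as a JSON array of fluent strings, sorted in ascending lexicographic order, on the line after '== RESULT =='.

Compute (G \ add) ∪ pre:
  G ∩ del = {}  (empty — regression defined)
  G \ add = {carry(b3,left), robot_in(rmA)} \ {carry(b3,left)} = {robot_in(rmA)}
  ∪ pre   = {robot_in(rmA)} ∪ {ball_in(b3,rmA), free(left), robot_in(rmA)}
          = {ball_in(b3,rmA), free(left), robot_in(rmA)}

== RESULT ==
["ball_in(b3,rmA)", "free(left)", "robot_in(rmA)"]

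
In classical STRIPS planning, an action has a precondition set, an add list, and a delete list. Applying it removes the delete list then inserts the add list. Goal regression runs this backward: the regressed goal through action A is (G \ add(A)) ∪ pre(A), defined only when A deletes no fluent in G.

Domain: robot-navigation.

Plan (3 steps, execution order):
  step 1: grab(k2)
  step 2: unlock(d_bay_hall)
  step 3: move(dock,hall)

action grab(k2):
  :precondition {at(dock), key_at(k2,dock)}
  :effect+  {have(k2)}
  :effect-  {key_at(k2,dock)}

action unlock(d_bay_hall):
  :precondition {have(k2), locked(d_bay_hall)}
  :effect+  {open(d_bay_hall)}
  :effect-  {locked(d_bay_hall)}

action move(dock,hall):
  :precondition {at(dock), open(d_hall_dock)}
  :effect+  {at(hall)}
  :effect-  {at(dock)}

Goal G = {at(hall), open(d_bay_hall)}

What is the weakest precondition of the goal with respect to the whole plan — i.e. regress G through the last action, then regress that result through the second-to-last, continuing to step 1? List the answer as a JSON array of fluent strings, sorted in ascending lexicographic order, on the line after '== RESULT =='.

Regress step by step:
  through step 3 (move(dock,hall)): drop {at(hall)}, keep {open(d_bay_hall)}, require {at(dock), open(d_hall_dock)}
    → {at(dock), open(d_bay_hall), open(d_hall_dock)}
  through step 2 (unlock(d_bay_hall)): drop {open(d_bay_hall)}, keep {at(dock), open(d_hall_dock)}, require {have(k2), locked(d_bay_hall)}
    → {at(dock), have(k2), locked(d_bay_hall), open(d_hall_dock)}
  through step 1 (grab(k2)): drop {have(k2)}, keep {at(dock), locked(d_bay_hall), open(d_hall_dock)}, require {at(dock), key_at(k2,dock)}
    → {at(dock), key_at(k2,dock), locked(d_bay_hall), open(d_hall_dock)}

== RESULT ==
["at(dock)", "key_at(k2,dock)", "locked(d_bay_hall)", "open(d_hall_dock)"]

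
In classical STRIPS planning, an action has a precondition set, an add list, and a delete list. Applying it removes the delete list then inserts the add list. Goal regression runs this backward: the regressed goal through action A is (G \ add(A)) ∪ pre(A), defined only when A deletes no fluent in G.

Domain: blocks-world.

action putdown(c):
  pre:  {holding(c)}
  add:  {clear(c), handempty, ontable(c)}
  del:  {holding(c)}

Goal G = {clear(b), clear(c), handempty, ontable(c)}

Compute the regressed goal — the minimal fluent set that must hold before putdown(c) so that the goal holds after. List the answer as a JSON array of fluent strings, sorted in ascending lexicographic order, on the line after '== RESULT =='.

Regress:
  G ∩ del = {}  (empty — regression defined)
  G \ add = {clear(b), clear(c), handempty, ontable(c)} \ {clear(c), handempty, ontable(c)} = {clear(b)}
  ∪ pre   = {clear(b)} ∪ {holding(c)}
          = {clear(b), holding(c)}

== RESULT ==
["clear(b)", "holding(c)"]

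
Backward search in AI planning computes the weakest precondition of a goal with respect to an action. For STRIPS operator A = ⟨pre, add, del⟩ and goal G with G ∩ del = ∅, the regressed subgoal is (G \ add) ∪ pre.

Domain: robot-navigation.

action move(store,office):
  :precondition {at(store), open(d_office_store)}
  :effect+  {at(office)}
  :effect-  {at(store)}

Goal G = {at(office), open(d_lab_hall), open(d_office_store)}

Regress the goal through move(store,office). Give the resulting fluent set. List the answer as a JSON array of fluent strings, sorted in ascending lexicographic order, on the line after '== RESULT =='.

Regress:
  G ∩ del = {}  (empty — regression defined)
  G \ add = {at(office), open(d_lab_hall), open(d_office_store)} \ {at(office)} = {open(d_lab_hall), open(d_office_store)}
  ∪ pre   = {open(d_lab_hall), open(d_office_store)} ∪ {at(store), open(d_office_store)}
          = {at(store), open(d_lab_hall), open(d_office_store)}

== RESULT ==
["at(store)", "open(d_lab_hall)", "open(d_office_store)"]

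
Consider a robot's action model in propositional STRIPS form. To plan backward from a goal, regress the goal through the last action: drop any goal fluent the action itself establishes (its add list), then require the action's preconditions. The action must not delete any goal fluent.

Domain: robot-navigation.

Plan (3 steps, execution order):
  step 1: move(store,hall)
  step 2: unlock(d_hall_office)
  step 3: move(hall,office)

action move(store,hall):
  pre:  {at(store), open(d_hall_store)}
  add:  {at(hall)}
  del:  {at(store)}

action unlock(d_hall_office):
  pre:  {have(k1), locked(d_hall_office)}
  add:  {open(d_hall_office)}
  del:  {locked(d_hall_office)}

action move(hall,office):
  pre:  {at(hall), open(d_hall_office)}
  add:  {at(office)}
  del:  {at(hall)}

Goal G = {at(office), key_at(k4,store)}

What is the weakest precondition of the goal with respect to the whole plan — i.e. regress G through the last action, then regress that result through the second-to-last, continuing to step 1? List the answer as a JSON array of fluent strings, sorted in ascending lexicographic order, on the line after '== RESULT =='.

Work backward from the goal:
  through step 3 (move(hall,office)): drop {at(office)}, keep {key_at(k4,store)}, require {at(hall), open(d_hall_office)}
    → {at(hall), key_at(k4,store), open(d_hall_office)}
  through step 2 (unlock(d_hall_office)): drop {open(d_hall_office)}, keep {at(hall), key_at(k4,store)}, require {have(k1), locked(d_hall_office)}
    → {at(hall), have(k1), key_at(k4,store), locked(d_hall_office)}
  through step 1 (move(store,hall)): drop {at(hall)}, keep {have(k1), key_at(k4,store), locked(d_hall_office)}, require {at(store), open(d_hall_store)}
    → {at(store), have(k1), key_at(k4,store), locked(d_hall_office), open(d_hall_store)}

== RESULT ==
["at(store)", "have(k1)", "key_at(k4,store)", "locked(d_hall_office)", "open(d_hall_store)"]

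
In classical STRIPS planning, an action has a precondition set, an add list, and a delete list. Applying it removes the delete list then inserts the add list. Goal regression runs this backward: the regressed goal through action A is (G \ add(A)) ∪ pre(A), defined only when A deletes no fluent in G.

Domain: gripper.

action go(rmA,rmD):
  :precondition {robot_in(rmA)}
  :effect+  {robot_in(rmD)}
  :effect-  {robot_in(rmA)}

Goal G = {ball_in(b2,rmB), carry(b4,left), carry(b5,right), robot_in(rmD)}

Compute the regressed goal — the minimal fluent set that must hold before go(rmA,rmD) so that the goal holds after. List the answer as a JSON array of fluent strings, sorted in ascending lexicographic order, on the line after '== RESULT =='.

Compute (G \ add) ∪ pre:
  G ∩ del = {}  (empty — regression defined)
  G \ add = {ball_in(b2,rmB), carry(b4,left), carry(b5,right), robot_in(rmD)} \ {robot_in(rmD)} = {ball_in(b2,rmB), carry(b4,left), carry(b5,right)}
  ∪ pre   = {ball_in(b2,rmB), carry(b4,left), carry(b5,right)} ∪ {robot_in(rmA)}
          = {ball_in(b2,rmB), carry(b4,left), carry(b5,right), robot_in(rmA)}

== RESULT ==
["ball_in(b2,rmB)", "carry(b4,left)", "carry(b5,right)", "robot_in(rmA)"]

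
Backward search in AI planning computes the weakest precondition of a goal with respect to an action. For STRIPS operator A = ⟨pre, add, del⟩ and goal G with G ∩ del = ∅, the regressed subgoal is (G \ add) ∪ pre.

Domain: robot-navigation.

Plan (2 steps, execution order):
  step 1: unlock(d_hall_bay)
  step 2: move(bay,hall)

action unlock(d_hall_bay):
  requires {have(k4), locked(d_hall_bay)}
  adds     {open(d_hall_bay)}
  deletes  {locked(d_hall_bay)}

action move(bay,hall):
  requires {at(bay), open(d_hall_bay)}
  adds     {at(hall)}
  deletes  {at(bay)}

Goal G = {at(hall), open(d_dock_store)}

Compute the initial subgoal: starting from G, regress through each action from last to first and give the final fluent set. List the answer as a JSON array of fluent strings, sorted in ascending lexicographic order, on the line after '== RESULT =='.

Work backward from the goal:
  through step 2 (move(bay,hall)): drop {at(hall)}, keep {open(d_dock_store)}, require {at(bay), open(d_hall_bay)}
    → {at(bay), open(d_dock_store), open(d_hall_bay)}
  through step 1 (unlock(d_hall_bay)): drop {open(d_hall_bay)}, keep {at(bay), open(d_dock_store)}, require {have(k4), locked(d_hall_bay)}
    → {at(bay), have(k4), locked(d_hall_bay), open(d_dock_store)}

== RESULT ==
["at(bay)", "have(k4)", "locked(d_hall_bay)", "open(d_dock_store)"]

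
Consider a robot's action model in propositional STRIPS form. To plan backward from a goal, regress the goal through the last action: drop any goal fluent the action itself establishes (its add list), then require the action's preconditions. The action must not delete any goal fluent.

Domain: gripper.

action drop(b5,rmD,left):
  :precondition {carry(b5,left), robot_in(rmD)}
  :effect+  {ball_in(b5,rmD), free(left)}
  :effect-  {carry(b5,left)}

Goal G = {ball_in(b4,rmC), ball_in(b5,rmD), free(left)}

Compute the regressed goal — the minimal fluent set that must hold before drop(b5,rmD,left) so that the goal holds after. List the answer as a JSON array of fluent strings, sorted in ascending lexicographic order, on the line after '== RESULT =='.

Compute (G \ add) ∪ pre:
  G ∩ del = {}  (empty — regression defined)
  G \ add = {ball_in(b4,rmC), ball_in(b5,rmD), free(left)} \ {ball_in(b5,rmD), free(left)} = {ball_in(b4,rmC)}
  ∪ pre   = {ball_in(b4,rmC)} ∪ {carry(b5,left), robot_in(rmD)}
          = {ball_in(b4,rmC), carry(b5,left), robot_in(rmD)}

== RESULT ==
["ball_in(b4,rmC)", "carry(b5,left)", "robot_in(rmD)"]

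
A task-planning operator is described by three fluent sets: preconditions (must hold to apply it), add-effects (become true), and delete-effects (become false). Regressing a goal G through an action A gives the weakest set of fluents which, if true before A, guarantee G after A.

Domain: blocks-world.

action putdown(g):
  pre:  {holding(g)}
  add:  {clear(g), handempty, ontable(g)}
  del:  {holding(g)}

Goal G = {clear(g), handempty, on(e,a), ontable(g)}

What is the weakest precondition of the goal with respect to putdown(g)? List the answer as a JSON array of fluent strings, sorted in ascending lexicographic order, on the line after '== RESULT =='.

Regress:
  G ∩ del = {}  (empty — regression defined)
  G \ add = {clear(g), handempty, on(e,a), ontable(g)} \ {clear(g), handempty, ontable(g)} = {on(e,a)}
  ∪ pre   = {on(e,a)} ∪ {holding(g)}
          = {holding(g), on(e,a)}

== RESULT ==
["holding(g)", "on(e,a)"]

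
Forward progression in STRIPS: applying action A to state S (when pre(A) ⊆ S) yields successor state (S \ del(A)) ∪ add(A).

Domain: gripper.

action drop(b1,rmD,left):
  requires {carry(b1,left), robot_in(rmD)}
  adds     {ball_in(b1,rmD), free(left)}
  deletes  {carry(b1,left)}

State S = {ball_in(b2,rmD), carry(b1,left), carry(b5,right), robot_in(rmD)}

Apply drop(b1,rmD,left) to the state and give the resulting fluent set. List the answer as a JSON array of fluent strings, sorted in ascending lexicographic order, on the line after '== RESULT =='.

Compute (S \ del) ∪ add:
  pre ⊆ S: {carry(b1,left), robot_in(rmD)} ⊆ S  — applicable
  S \ del = {ball_in(b2,rmD), carry(b5,right), robot_in(rmD)}
  ∪ add   = {ball_in(b1,rmD), ball_in(b2,rmD), carry(b5,right), free(left), robot_in(rmD)}

== RESULT ==
["ball_in(b1,rmD)", "ball_in(b2,rmD)", "carry(b5,right)", "free(left)", "robot_in(rmD)"]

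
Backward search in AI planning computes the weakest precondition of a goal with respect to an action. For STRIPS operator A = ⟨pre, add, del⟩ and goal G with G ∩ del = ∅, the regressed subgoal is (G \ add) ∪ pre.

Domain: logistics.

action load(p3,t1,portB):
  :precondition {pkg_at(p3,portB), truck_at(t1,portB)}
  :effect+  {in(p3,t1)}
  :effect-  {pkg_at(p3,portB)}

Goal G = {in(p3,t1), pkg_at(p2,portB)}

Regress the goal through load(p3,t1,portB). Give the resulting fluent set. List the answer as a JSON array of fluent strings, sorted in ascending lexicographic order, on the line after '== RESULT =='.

Compute (G \ add) ∪ pre:
  G ∩ del = {}  (empty — regression defined)
  G \ add = {in(p3,t1), pkg_at(p2,portB)} \ {in(p3,t1)} = {pkg_at(p2,portB)}
  ∪ pre   = {pkg_at(p2,portB)} ∪ {pkg_at(p3,portB), truck_at(t1,portB)}
          = {pkg_at(p2,portB), pkg_at(p3,portB), truck_at(t1,portB)}

== RESULT ==
["pkg_at(p2,portB)", "pkg_at(p3,portB)", "truck_at(t1,portB)"]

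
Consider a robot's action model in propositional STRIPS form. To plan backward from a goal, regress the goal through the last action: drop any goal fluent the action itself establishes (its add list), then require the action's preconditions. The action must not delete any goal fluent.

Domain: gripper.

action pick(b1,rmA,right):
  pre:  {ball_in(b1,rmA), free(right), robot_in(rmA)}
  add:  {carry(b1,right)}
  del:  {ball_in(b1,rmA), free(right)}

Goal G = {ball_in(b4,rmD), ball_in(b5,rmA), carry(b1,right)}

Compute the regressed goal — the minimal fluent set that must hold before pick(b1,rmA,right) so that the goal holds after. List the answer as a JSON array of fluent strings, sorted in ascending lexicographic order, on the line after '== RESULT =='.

Compute (G \ add) ∪ pre:
  G ∩ del = {}  (empty — regression defined)
  G \ add = {ball_in(b4,rmD), ball_in(b5,rmA), carry(b1,right)} \ {carry(b1,right)} = {ball_in(b4,rmD), ball_in(b5,rmA)}
  ∪ pre   = {ball_in(b4,rmD), ball_in(b5,rmA)} ∪ {ball_in(b1,rmA), free(right), robot_in(rmA)}
          = {ball_in(b1,rmA), ball_in(b4,rmD), ball_in(b5,rmA), free(right), robot_in(rmA)}

== RESULT ==
["ball_in(b1,rmA)", "ball_in(b4,rmD)", "ball_in(b5,rmA)", "free(right)", "robot_in(rmA)"]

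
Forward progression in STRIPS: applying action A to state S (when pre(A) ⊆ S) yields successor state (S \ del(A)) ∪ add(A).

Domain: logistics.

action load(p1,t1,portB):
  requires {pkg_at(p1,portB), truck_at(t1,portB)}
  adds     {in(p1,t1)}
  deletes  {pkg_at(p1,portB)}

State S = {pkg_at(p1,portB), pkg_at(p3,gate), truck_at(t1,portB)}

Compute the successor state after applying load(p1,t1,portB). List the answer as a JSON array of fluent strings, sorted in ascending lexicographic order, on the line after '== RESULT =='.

Compute (S \ del) ∪ add:
  pre ⊆ S: {pkg_at(p1,portB), truck_at(t1,portB)} ⊆ S  — applicable
  S \ del = {pkg_at(p3,gate), truck_at(t1,portB)}
  ∪ add   = {in(p1,t1), pkg_at(p3,gate), truck_at(t1,portB)}

== RESULT ==
["in(p1,t1)", "pkg_at(p3,gate)", "truck_at(t1,portB)"]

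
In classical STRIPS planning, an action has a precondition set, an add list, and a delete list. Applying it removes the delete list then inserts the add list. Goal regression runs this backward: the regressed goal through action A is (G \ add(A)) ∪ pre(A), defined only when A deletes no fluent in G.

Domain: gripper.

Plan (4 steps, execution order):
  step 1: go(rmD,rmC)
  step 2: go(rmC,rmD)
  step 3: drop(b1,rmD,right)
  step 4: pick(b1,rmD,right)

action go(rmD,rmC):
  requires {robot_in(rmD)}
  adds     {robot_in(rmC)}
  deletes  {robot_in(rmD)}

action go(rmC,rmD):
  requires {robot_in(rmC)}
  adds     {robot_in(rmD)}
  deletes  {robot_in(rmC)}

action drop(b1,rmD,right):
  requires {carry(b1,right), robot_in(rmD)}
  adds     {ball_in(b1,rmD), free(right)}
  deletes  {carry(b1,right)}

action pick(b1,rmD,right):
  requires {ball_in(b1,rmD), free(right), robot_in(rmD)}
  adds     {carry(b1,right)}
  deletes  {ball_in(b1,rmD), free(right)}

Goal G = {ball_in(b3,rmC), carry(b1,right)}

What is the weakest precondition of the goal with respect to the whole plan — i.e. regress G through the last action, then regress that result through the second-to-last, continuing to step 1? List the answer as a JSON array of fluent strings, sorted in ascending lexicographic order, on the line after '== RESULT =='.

Work backward from the goal:
  through step 4 (pick(b1,rmD,right)): drop {carry(b1,right)}, keep {ball_in(b3,rmC)}, require {ball_in(b1,rmD), free(right), robot_in(rmD)}
    → {ball_in(b1,rmD), ball_in(b3,rmC), free(right), robot_in(rmD)}
  through step 3 (drop(b1,rmD,right)): drop {ball_in(b1,rmD), free(right)}, keep {ball_in(b3,rmC), robot_in(rmD)}, require {carry(b1,right), robot_in(rmD)}
    → {ball_in(b3,rmC), carry(b1,right), robot_in(rmD)}
  through step 2 (go(rmC,rmD)): drop {robot_in(rmD)}, keep {ball_in(b3,rmC), carry(b1,right)}, require {robot_in(rmC)}
    → {ball_in(b3,rmC), carry(b1,right), robot_in(rmC)}
  through step 1 (go(rmD,rmC)): drop {robot_in(rmC)}, keep {ball_in(b3,rmC), carry(b1,right)}, require {robot_in(rmD)}
    → {ball_in(b3,rmC), carry(b1,right), robot_in(rmD)}

== RESULT ==
["ball_in(b3,rmC)", "carry(b1,right)", "robot_in(rmD)"]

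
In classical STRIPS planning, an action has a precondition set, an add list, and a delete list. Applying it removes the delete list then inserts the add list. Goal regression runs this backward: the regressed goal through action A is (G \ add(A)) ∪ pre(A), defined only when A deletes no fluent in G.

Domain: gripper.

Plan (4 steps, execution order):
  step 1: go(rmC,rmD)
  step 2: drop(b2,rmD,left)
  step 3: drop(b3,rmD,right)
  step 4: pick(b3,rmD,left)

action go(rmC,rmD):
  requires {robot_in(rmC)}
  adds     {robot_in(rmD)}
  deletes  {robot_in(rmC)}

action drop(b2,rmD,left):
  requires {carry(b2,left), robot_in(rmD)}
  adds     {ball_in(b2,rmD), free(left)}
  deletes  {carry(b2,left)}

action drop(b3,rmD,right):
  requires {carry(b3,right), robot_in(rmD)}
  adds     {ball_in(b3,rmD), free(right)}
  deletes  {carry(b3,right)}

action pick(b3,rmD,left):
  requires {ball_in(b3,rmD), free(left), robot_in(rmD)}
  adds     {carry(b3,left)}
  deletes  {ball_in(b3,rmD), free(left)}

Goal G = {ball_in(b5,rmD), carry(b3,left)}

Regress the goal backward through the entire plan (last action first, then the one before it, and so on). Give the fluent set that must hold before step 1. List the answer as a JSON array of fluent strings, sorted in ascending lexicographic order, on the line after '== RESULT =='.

Work backward from the goal:
  through step 4 (pick(b3,rmD,left)): drop {carry(b3,left)}, keep {ball_in(b5,rmD)}, require {ball_in(b3,rmD), free(left), robot_in(rmD)}
    → {ball_in(b3,rmD), ball_in(b5,rmD), free(left), robot_in(rmD)}
  through step 3 (drop(b3,rmD,right)): drop {ball_in(b3,rmD)}, keep {ball_in(b5,rmD), free(left), robot_in(rmD)}, require {carry(b3,right), robot_in(rmD)}
    → {ball_in(b5,rmD), carry(b3,right), free(left), robot_in(rmD)}
  through step 2 (drop(b2,rmD,left)): drop {free(left)}, keep {ball_in(b5,rmD), carry(b3,right), robot_in(rmD)}, require {carry(b2,left), robot_in(rmD)}
    → {ball_in(b5,rmD), carry(b2,left), carry(b3,right), robot_in(rmD)}
  through step 1 (go(rmC,rmD)): drop {robot_in(rmD)}, keep {ball_in(b5,rmD), carry(b2,left), carry(b3,right)}, require {robot_in(rmC)}
    → {ball_in(b5,rmD), carry(b2,left), carry(b3,right), robot_in(rmC)}

== RESULT ==
["ball_in(b5,rmD)", "carry(b2,left)", "carry(b3,right)", "robot_in(rmC)"]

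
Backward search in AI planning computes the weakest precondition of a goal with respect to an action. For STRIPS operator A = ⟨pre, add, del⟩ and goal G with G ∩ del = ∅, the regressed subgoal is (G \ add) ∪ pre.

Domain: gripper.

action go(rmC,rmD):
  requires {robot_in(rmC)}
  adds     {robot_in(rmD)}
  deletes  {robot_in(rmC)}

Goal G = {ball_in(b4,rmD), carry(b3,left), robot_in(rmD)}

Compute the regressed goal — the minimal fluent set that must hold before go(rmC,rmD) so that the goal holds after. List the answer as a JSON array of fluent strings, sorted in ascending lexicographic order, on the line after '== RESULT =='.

Compute (G \ add) ∪ pre:
  G ∩ del = {}  (empty — regression defined)
  G \ add = {ball_in(b4,rmD), carry(b3,left), robot_in(rmD)} \ {robot_in(rmD)} = {ball_in(b4,rmD), carry(b3,left)}
  ∪ pre   = {ball_in(b4,rmD), carry(b3,left)} ∪ {robot_in(rmC)}
          = {ball_in(b4,rmD), carry(b3,left), robot_in(rmC)}

== RESULT ==
["ball_in(b4,rmD)", "carry(b3,left)", "robot_in(rmC)"]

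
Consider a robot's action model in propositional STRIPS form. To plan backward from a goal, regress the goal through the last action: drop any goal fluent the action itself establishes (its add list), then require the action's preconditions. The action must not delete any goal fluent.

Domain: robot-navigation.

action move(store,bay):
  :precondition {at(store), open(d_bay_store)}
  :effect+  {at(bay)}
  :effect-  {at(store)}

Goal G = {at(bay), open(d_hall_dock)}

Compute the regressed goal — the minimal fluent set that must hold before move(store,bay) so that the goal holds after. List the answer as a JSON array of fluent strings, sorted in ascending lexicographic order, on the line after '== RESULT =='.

Regress:
  G ∩ del = {}  (empty — regression defined)
  G \ add = {at(bay), open(d_hall_dock)} \ {at(bay)} = {open(d_hall_dock)}
  ∪ pre   = {open(d_hall_dock)} ∪ {at(store), open(d_bay_store)}
          = {at(store), open(d_bay_store), open(d_hall_dock)}

== RESULT ==
["at(store)", "open(d_bay_store)", "open(d_hall_dock)"]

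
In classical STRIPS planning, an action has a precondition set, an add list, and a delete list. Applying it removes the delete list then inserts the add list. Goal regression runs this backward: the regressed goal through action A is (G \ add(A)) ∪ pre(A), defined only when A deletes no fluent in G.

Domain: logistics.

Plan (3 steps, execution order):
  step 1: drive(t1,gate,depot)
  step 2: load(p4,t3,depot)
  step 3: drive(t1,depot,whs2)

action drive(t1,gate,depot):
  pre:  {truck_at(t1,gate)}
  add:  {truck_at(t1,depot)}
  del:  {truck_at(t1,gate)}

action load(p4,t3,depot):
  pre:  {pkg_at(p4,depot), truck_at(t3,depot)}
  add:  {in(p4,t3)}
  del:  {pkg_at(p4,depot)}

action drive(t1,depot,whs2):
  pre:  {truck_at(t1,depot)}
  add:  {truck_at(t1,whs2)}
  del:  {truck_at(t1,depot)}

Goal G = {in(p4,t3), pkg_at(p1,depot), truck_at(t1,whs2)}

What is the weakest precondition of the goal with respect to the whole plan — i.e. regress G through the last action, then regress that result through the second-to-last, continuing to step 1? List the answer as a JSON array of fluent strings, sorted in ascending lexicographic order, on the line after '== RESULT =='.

Work backward from the goal:
  through step 3 (drive(t1,depot,whs2)): drop {truck_at(t1,whs2)}, keep {in(p4,t3), pkg_at(p1,depot)}, require {truck_at(t1,depot)}
    → {in(p4,t3), pkg_at(p1,depot), truck_at(t1,depot)}
  through step 2 (load(p4,t3,depot)): drop {in(p4,t3)}, keep {pkg_at(p1,depot), truck_at(t1,depot)}, require {pkg_at(p4,depot), truck_at(t3,depot)}
    → {pkg_at(p1,depot), pkg_at(p4,depot), truck_at(t1,depot), truck_at(t3,depot)}
  through step 1 (drive(t1,gate,depot)): drop {truck_at(t1,depot)}, keep {pkg_at(p1,depot), pkg_at(p4,depot), truck_at(t3,depot)}, require {truck_at(t1,gate)}
    → {pkg_at(p1,depot), pkg_at(p4,depot), truck_at(t1,gate), truck_at(t3,depot)}

== RESULT ==
["pkg_at(p1,depot)", "pkg_at(p4,depot)", "truck_at(t1,gate)", "truck_at(t3,depot)"]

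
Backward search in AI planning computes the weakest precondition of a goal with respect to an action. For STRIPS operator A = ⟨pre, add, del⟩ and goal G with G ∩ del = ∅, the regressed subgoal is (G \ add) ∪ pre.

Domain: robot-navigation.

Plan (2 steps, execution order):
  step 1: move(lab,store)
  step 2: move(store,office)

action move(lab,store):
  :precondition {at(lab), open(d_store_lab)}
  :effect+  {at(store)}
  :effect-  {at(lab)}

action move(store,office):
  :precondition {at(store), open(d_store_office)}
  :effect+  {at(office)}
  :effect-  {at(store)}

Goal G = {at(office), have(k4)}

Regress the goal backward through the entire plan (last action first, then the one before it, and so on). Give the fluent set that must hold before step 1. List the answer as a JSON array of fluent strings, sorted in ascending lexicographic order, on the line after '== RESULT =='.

Regress step by step:
  through step 2 (move(store,office)): drop {at(office)}, keep {have(k4)}, require {at(store), open(d_store_office)}
    → {at(store), have(k4), open(d_store_office)}
  through step 1 (move(lab,store)): drop {at(store)}, keep {have(k4), open(d_store_office)}, require {at(lab), open(d_store_lab)}
    → {at(lab), have(k4), open(d_store_lab), open(d_store_office)}

== RESULT ==
["at(lab)", "have(k4)", "open(d_store_lab)", "open(d_store_office)"]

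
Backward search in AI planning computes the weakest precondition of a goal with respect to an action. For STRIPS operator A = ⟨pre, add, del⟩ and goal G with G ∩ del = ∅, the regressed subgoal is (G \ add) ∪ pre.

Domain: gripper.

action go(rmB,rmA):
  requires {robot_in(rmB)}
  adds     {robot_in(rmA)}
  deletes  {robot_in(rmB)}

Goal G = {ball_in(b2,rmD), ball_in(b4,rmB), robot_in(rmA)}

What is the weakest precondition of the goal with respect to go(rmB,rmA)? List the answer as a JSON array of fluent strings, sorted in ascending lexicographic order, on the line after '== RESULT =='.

Regress:
  G ∩ del = {}  (empty — regression defined)
  G \ add = {ball_in(b2,rmD), ball_in(b4,rmB), robot_in(rmA)} \ {robot_in(rmA)} = {ball_in(b2,rmD), ball_in(b4,rmB)}
  ∪ pre   = {ball_in(b2,rmD), ball_in(b4,rmB)} ∪ {robot_in(rmB)}
          = {ball_in(b2,rmD), ball_in(b4,rmB), robot_in(rmB)}

== RESULT ==
["ball_in(b2,rmD)", "ball_in(b4,rmB)", "robot_in(rmB)"]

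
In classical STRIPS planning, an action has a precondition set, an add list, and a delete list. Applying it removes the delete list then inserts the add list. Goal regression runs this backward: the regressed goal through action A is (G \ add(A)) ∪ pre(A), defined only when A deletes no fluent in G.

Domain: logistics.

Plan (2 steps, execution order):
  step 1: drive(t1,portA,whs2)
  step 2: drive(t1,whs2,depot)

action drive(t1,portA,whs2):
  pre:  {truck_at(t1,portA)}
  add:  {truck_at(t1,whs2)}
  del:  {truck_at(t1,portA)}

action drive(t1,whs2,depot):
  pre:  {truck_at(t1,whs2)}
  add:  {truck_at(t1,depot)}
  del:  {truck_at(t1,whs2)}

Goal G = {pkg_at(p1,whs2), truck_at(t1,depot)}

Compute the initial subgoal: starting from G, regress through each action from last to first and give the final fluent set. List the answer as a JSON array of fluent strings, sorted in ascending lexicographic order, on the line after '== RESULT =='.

Regress step by step:
  through step 2 (drive(t1,whs2,depot)): drop {truck_at(t1,depot)}, keep {pkg_at(p1,whs2)}, require {truck_at(t1,whs2)}
    → {pkg_at(p1,whs2), truck_at(t1,whs2)}
  through step 1 (drive(t1,portA,whs2)): drop {truck_at(t1,whs2)}, keep {pkg_at(p1,whs2)}, require {truck_at(t1,portA)}
    → {pkg_at(p1,whs2), truck_at(t1,portA)}

== RESULT ==
["pkg_at(p1,whs2)", "truck_at(t1,portA)"]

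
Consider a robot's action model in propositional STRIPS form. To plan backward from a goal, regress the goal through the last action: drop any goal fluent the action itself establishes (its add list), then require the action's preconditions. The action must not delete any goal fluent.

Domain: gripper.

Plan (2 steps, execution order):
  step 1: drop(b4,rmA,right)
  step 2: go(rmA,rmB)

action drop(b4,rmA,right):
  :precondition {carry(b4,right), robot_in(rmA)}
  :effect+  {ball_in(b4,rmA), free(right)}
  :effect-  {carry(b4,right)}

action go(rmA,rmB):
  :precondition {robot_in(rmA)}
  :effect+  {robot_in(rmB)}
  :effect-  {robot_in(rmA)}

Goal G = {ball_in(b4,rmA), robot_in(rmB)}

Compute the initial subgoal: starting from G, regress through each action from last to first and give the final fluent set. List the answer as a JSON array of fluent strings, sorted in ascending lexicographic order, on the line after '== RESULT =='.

Regress step by step:
  through step 2 (go(rmA,rmB)): drop {robot_in(rmB)}, keep {ball_in(b4,rmA)}, require {robot_in(rmA)}
    → {ball_in(b4,rmA), robot_in(rmA)}
  through step 1 (drop(b4,rmA,right)): drop {ball_in(b4,rmA)}, keep {robot_in(rmA)}, require {carry(b4,right), robot_in(rmA)}
    → {carry(b4,right), robot_in(rmA)}

== RESULT ==
["carry(b4,right)", "robot_in(rmA)"]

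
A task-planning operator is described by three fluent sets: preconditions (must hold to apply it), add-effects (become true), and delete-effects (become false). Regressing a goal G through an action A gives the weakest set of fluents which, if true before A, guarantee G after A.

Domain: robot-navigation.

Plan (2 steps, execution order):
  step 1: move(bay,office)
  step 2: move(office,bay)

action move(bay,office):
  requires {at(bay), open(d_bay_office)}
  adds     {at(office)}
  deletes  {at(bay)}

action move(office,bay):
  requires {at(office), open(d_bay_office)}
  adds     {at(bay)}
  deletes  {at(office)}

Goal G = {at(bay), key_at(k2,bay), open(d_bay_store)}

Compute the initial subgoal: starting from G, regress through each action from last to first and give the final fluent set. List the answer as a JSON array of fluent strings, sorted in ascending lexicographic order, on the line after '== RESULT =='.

Work backward from the goal:
  through step 2 (move(office,bay)): drop {at(bay)}, keep {key_at(k2,bay), open(d_bay_store)}, require {at(office), open(d_bay_office)}
    → {at(office), key_at(k2,bay), open(d_bay_office), open(d_bay_store)}
  through step 1 (move(bay,office)): drop {at(office)}, keep {key_at(k2,bay), open(d_bay_office), open(d_bay_store)}, require {at(bay), open(d_bay_office)}
    → {at(bay), key_at(k2,bay), open(d_bay_office), open(d_bay_store)}

== RESULT ==
["at(bay)", "key_at(k2,bay)", "open(d_bay_office)", "open(d_bay_store)"]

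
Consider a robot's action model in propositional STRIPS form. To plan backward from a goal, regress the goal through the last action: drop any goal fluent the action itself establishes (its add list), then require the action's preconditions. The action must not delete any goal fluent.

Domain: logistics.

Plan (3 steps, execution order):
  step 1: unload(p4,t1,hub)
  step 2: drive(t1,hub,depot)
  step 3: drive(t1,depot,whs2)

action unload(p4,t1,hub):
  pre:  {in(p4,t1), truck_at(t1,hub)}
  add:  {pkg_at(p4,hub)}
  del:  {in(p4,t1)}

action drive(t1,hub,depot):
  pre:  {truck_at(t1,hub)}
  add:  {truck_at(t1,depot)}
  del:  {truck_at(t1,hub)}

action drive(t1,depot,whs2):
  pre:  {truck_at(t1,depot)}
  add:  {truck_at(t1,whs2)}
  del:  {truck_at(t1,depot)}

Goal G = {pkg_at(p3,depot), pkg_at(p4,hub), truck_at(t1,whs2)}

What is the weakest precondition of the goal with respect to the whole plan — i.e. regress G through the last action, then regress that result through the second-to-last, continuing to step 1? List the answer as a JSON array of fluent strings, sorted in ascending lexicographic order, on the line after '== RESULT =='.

Work backward from the goal:
  through step 3 (drive(t1,depot,whs2)): drop {truck_at(t1,whs2)}, keep {pkg_at(p3,depot), pkg_at(p4,hub)}, require {truck_at(t1,depot)}
    → {pkg_at(p3,depot), pkg_at(p4,hub), truck_at(t1,depot)}
  through step 2 (drive(t1,hub,depot)): drop {truck_at(t1,depot)}, keep {pkg_at(p3,depot), pkg_at(p4,hub)}, require {truck_at(t1,hub)}
    → {pkg_at(p3,depot), pkg_at(p4,hub), truck_at(t1,hub)}
  through step 1 (unload(p4,t1,hub)): drop {pkg_at(p4,hub)}, keep {pkg_at(p3,depot), truck_at(t1,hub)}, require {in(p4,t1), truck_at(t1,hub)}
    → {in(p4,t1), pkg_at(p3,depot), truck_at(t1,hub)}

== RESULT ==
["in(p4,t1)", "pkg_at(p3,depot)", "truck_at(t1,hub)"]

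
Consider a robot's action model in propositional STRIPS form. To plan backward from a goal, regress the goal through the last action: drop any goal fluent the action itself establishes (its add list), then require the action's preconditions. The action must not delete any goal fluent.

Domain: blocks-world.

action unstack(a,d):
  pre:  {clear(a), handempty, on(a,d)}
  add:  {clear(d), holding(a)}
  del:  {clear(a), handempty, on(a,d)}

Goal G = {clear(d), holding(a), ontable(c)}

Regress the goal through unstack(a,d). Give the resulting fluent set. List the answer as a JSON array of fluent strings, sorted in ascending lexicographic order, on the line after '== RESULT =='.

Regress:
  G ∩ del = {}  (empty — regression defined)
  G \ add = {clear(d), holding(a), ontable(c)} \ {clear(d), holding(a)} = {ontable(c)}
  ∪ pre   = {ontable(c)} ∪ {clear(a), handempty, on(a,d)}
          = {clear(a), handempty, on(a,d), ontable(c)}

== RESULT ==
["clear(a)", "handempty", "on(a,d)", "ontable(c)"]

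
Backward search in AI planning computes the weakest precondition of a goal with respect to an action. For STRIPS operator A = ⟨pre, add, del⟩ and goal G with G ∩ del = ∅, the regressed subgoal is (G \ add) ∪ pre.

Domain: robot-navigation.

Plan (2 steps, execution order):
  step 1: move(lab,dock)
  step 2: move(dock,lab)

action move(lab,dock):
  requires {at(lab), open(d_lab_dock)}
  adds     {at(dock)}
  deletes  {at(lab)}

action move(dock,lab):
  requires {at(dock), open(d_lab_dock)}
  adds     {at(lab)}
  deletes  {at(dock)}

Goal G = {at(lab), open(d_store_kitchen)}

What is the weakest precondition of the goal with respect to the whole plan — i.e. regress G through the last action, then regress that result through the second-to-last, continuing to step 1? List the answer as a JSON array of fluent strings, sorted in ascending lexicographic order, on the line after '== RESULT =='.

Regress step by step:
  through step 2 (move(dock,lab)): drop {at(lab)}, keep {open(d_store_kitchen)}, require {at(dock), open(d_lab_dock)}
    → {at(dock), open(d_lab_dock), open(d_store_kitchen)}
  through step 1 (move(lab,dock)): drop {at(dock)}, keep {open(d_lab_dock), open(d_store_kitchen)}, require {at(lab), open(d_lab_dock)}
    → {at(lab), open(d_lab_dock), open(d_store_kitchen)}

== RESULT ==
["at(lab)", "open(d_lab_dock)", "open(d_store_kitchen)"]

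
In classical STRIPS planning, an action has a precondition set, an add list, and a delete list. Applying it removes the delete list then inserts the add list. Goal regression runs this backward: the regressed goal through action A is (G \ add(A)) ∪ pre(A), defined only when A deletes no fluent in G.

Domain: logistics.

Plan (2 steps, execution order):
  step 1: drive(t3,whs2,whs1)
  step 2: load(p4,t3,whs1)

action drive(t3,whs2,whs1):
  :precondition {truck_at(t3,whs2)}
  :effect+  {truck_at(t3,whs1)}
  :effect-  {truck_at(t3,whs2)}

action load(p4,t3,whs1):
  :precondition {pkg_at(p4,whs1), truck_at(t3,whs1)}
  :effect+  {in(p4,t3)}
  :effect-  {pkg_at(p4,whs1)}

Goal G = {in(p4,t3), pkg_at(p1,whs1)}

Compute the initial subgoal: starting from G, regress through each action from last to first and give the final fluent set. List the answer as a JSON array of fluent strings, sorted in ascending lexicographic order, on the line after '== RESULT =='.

Work backward from the goal:
  through step 2 (load(p4,t3,whs1)): drop {in(p4,t3)}, keep {pkg_at(p1,whs1)}, require {pkg_at(p4,whs1), truck_at(t3,whs1)}
    → {pkg_at(p1,whs1), pkg_at(p4,whs1), truck_at(t3,whs1)}
  through step 1 (drive(t3,whs2,whs1)): drop {truck_at(t3,whs1)}, keep {pkg_at(p1,whs1), pkg_at(p4,whs1)}, require {truck_at(t3,whs2)}
    → {pkg_at(p1,whs1), pkg_at(p4,whs1), truck_at(t3,whs2)}

== RESULT ==
["pkg_at(p1,whs1)", "pkg_at(p4,whs1)", "truck_at(t3,whs2)"]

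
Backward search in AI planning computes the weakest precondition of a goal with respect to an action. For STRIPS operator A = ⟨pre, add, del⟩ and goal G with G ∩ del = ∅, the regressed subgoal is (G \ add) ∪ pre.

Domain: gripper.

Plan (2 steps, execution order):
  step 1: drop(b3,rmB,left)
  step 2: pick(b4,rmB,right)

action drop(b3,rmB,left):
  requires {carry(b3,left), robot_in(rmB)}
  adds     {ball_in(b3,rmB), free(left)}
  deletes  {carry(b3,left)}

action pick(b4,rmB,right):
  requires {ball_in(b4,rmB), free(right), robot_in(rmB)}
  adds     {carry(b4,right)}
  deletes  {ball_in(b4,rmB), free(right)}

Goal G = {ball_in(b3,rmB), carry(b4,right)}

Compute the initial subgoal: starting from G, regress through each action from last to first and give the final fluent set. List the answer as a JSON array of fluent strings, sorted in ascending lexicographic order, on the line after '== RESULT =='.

Regress step by step:
  through step 2 (pick(b4,rmB,right)): drop {carry(b4,right)}, keep {ball_in(b3,rmB)}, require {ball_in(b4,rmB), free(right), robot_in(rmB)}
    → {ball_in(b3,rmB), ball_in(b4,rmB), free(right), robot_in(rmB)}
  through step 1 (drop(b3,rmB,left)): drop {ball_in(b3,rmB)}, keep {ball_in(b4,rmB), free(right), robot_in(rmB)}, require {carry(b3,left), robot_in(rmB)}
    → {ball_in(b4,rmB), carry(b3,left), free(right), robot_in(rmB)}

== RESULT ==
["ball_in(b4,rmB)", "carry(b3,left)", "free(right)", "robot_in(rmB)"]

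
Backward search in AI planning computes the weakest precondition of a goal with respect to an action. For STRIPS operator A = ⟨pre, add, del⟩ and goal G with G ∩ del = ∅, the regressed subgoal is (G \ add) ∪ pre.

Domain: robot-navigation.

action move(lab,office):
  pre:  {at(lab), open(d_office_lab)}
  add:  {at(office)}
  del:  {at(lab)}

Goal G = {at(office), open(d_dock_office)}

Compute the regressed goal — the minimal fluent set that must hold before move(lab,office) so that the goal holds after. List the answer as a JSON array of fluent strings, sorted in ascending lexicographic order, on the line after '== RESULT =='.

Regress:
  G ∩ del = {}  (empty — regression defined)
  G \ add = {at(office), open(d_dock_office)} \ {at(office)} = {open(d_dock_office)}
  ∪ pre   = {open(d_dock_office)} ∪ {at(lab), open(d_office_lab)}
          = {at(lab), open(d_dock_office), open(d_office_lab)}

== RESULT ==
["at(lab)", "open(d_dock_office)", "open(d_office_lab)"]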